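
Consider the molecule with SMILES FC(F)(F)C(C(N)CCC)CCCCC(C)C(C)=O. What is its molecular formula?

C14H26F3NO

Walk through each heavy atom and fill implicit hydrogens from standard valence (C 4, N 3, O 2, S 2, halogen 1):
  atom 1: F (halogen, monovalent) → 0 H
  atom 2: C, bond orders sum to 4 (valence 4) → 0 H
  atom 3: F (halogen, monovalent) → 0 H
  atom 4: F (halogen, monovalent) → 0 H
  atom 5: C, bond orders sum to 3 (valence 4) → 1 H
  atom 6: C, bond orders sum to 3 (valence 4) → 1 H
  atom 7: N, bond orders sum to 1 (valence 3) → 2 H
  atom 8: C, bond orders sum to 2 (valence 4) → 2 H
  atom 9: C, bond orders sum to 2 (valence 4) → 2 H
  atom 10: C, bond orders sum to 1 (valence 4) → 3 H
  atom 11: C, bond orders sum to 2 (valence 4) → 2 H
  atom 12: C, bond orders sum to 2 (valence 4) → 2 H
  atom 13: C, bond orders sum to 2 (valence 4) → 2 H
  atom 14: C, bond orders sum to 2 (valence 4) → 2 H
  atom 15: C, bond orders sum to 3 (valence 4) → 1 H
  atom 16: C, bond orders sum to 1 (valence 4) → 3 H
  atom 17: C, bond orders sum to 4 (valence 4) → 0 H
  atom 18: C, bond orders sum to 1 (valence 4) → 3 H
  atom 19: O, bond orders sum to 2 (valence 2) → 0 H
Totals → C:14, H:26, F:3, N:1, O:1.
In Hill order: C14H26F3NO.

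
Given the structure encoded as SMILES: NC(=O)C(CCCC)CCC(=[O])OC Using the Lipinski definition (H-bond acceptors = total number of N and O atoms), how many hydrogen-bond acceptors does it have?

4

N atoms: 1; O atoms: 3.
Lipinski HBA = 1 + 3 = 4.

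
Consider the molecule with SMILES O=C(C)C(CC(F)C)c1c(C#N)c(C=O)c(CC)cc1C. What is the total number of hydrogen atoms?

Walk through each heavy atom and fill implicit hydrogens from standard valence (C 4, N 3, O 2, S 2, halogen 1); for lowercase aromatic atoms, an aromatic c carries 1 H when it has two neighbours and 0 H with three, and aromatic n carries 0 H:
  atom 1: O, bond orders sum to 2 (valence 2) → 0 H
  atom 2: C, bond orders sum to 4 (valence 4) → 0 H
  atom 3: C, bond orders sum to 1 (valence 4) → 3 H
  atom 4: C, bond orders sum to 3 (valence 4) → 1 H
  atom 5: C, bond orders sum to 2 (valence 4) → 2 H
  atom 6: C, bond orders sum to 3 (valence 4) → 1 H
  atom 7: F (halogen, monovalent) → 0 H
  atom 8: C, bond orders sum to 1 (valence 4) → 3 H
  atom 9: aromatic c, 3 neighbours → 0 H
  atom 10: aromatic c, 3 neighbours → 0 H
  atom 11: C, bond orders sum to 4 (valence 4) → 0 H
  atom 12: N, bond orders sum to 3 (valence 3) → 0 H
  atom 13: aromatic c, 3 neighbours → 0 H
  atom 14: C, bond orders sum to 3 (valence 4) → 1 H
  atom 15: O, bond orders sum to 2 (valence 2) → 0 H
  atom 16: aromatic c, 3 neighbours → 0 H
  atom 17: C, bond orders sum to 2 (valence 4) → 2 H
  atom 18: C, bond orders sum to 1 (valence 4) → 3 H
  atom 19: aromatic c, 2 neighbours → 1 H
  atom 20: aromatic c, 3 neighbours → 0 H
  atom 21: C, bond orders sum to 1 (valence 4) → 3 H
Total hydrogens: 20.

20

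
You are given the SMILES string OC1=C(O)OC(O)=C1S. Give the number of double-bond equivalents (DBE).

Degree of unsaturation = (number of rings) + (number of π bonds).
Ring closures in the SMILES: 1.
π bonds: 2 double bonds (each 1 DoU) → 2 DoU from unsaturation.
Total DoU = 1 + 2 = 3.

3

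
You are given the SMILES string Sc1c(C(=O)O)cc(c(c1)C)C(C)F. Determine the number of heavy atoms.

Every atom symbol written in the SMILES (organic subset) is one heavy atom; implicit H are not written.
Heavy atoms by element → C:10, F:1, O:2, S:1.
Total: 14.

14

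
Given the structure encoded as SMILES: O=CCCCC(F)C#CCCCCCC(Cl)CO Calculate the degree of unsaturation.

Molecular formula: C14H22ClFO2.
DoU = (2C + 2 + N − H − X) / 2, where X is the halogen count and O/S are ignored.
    = (2·14 + 2 + 0 − 22 − 2) / 2 = 6 / 2 = 3.

3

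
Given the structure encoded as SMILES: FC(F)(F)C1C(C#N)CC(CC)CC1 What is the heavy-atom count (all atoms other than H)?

Every atom symbol written in the SMILES (organic subset) is one heavy atom; implicit H are not written.
Heavy atoms by element → C:10, F:3, N:1.
Total: 14.

14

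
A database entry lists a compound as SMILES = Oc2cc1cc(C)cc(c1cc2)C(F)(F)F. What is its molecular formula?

Walk through each heavy atom and fill implicit hydrogens from standard valence (C 4, N 3, O 2, S 2, halogen 1); for lowercase aromatic atoms, an aromatic c carries 1 H when it has two neighbours and 0 H with three, and aromatic n carries 0 H:
  atom 1: O, bond orders sum to 1 (valence 2) → 1 H
  atom 2: aromatic c, 3 neighbours → 0 H
  atom 3: aromatic c, 2 neighbours → 1 H
  atom 4: aromatic c, 3 neighbours → 0 H
  atom 5: aromatic c, 2 neighbours → 1 H
  atom 6: aromatic c, 3 neighbours → 0 H
  atom 7: C, bond orders sum to 1 (valence 4) → 3 H
  atom 8: aromatic c, 2 neighbours → 1 H
  atom 9: aromatic c, 3 neighbours → 0 H
  atom 10: aromatic c, 3 neighbours → 0 H
  atom 11: aromatic c, 2 neighbours → 1 H
  atom 12: aromatic c, 2 neighbours → 1 H
  atom 13: C, bond orders sum to 4 (valence 4) → 0 H
  atom 14: F (halogen, monovalent) → 0 H
  atom 15: F (halogen, monovalent) → 0 H
  atom 16: F (halogen, monovalent) → 0 H
Totals → C:12, H:9, F:3, O:1.

C12H9F3O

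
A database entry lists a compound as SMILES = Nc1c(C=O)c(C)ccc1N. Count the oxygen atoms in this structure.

Scan the SMILES for O atoms (remember two-letter symbols like Cl and Br are single atoms).
Oxygen count: 1.

1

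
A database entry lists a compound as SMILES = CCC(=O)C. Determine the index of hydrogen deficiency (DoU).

Degree of unsaturation = (number of rings) + (number of π bonds).
Ring closures in the SMILES: 0.
π bonds: 1 double bond (each 1 DoU) → 1 DoU from unsaturation.
Total DoU = 0 + 1 = 1.

1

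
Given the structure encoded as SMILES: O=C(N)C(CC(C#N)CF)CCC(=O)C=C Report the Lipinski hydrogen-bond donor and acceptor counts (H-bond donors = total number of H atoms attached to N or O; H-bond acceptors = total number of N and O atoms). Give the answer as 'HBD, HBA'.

Donors: find every N or O and count the H atoms it carries.
  atom 1 (O): bond orders sum to 2 → 0 H
  atom 3 (N): bond orders sum to 1 → 2 H
  atom 8 (N): bond orders sum to 3 → 0 H
  atom 14 (O): bond orders sum to 2 → 0 H
Lipinski HBD = 2.
Acceptors: N atoms = 2, O atoms = 2 → HBA = 4.

2, 4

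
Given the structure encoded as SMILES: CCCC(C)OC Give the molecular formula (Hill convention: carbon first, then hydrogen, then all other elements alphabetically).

C6H14O

Walk through each heavy atom and fill implicit hydrogens from standard valence (C 4, N 3, O 2, S 2, halogen 1):
  atom 1: C, bond orders sum to 1 (valence 4) → 3 H
  atom 2: C, bond orders sum to 2 (valence 4) → 2 H
  atom 3: C, bond orders sum to 2 (valence 4) → 2 H
  atom 4: C, bond orders sum to 3 (valence 4) → 1 H
  atom 5: C, bond orders sum to 1 (valence 4) → 3 H
  atom 6: O, bond orders sum to 2 (valence 2) → 0 H
  atom 7: C, bond orders sum to 1 (valence 4) → 3 H
Totals → C:6, H:14, O:1.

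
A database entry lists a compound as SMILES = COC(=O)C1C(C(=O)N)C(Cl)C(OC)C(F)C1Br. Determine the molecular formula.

Walk through each heavy atom and fill implicit hydrogens from standard valence (C 4, N 3, O 2, S 2, halogen 1):
  atom 1: C, bond orders sum to 1 (valence 4) → 3 H
  atom 2: O, bond orders sum to 2 (valence 2) → 0 H
  atom 3: C, bond orders sum to 4 (valence 4) → 0 H
  atom 4: O, bond orders sum to 2 (valence 2) → 0 H
  atom 5: C, bond orders sum to 3 (valence 4) → 1 H
  atom 6: C, bond orders sum to 3 (valence 4) → 1 H
  atom 7: C, bond orders sum to 4 (valence 4) → 0 H
  atom 8: O, bond orders sum to 2 (valence 2) → 0 H
  atom 9: N, bond orders sum to 1 (valence 3) → 2 H
  atom 10: C, bond orders sum to 3 (valence 4) → 1 H
  atom 11: Cl (halogen, monovalent) → 0 H
  atom 12: C, bond orders sum to 3 (valence 4) → 1 H
  atom 13: O, bond orders sum to 2 (valence 2) → 0 H
  atom 14: C, bond orders sum to 1 (valence 4) → 3 H
  atom 15: C, bond orders sum to 3 (valence 4) → 1 H
  atom 16: F (halogen, monovalent) → 0 H
  atom 17: C, bond orders sum to 3 (valence 4) → 1 H
  atom 18: Br (halogen, monovalent) → 0 H
Totals → C:10, H:14, Br:1, Cl:1, F:1, N:1, O:4.

C10H14BrClFNO4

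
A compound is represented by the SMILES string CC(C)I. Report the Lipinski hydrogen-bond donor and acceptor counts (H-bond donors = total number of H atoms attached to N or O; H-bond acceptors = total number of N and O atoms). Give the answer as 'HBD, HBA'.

Donors: find every N or O and count the H atoms it carries.
  (no N or O atoms present)
Lipinski HBD = 0.
Acceptors: N atoms = 0, O atoms = 0 → HBA = 0.

0, 0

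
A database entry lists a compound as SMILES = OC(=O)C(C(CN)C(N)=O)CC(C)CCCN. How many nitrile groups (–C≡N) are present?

Scan the SMILES for the nitrile motif — none present.
Groups that are present: 1 amide, 1 carboxylic acid, 2 primary amine.

0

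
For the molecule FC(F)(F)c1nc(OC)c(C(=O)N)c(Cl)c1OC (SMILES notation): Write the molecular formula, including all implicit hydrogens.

C9H8ClF3N2O3

Walk through each heavy atom and fill implicit hydrogens from standard valence (C 4, N 3, O 2, S 2, halogen 1); for lowercase aromatic atoms, an aromatic c carries 1 H when it has two neighbours and 0 H with three, and aromatic n carries 0 H:
  atom 1: F (halogen, monovalent) → 0 H
  atom 2: C, bond orders sum to 4 (valence 4) → 0 H
  atom 3: F (halogen, monovalent) → 0 H
  atom 4: F (halogen, monovalent) → 0 H
  atom 5: aromatic c, 3 neighbours → 0 H
  atom 6: aromatic n, 2 neighbours → 0 H
  atom 7: aromatic c, 3 neighbours → 0 H
  atom 8: O, bond orders sum to 2 (valence 2) → 0 H
  atom 9: C, bond orders sum to 1 (valence 4) → 3 H
  atom 10: aromatic c, 3 neighbours → 0 H
  atom 11: C, bond orders sum to 4 (valence 4) → 0 H
  atom 12: O, bond orders sum to 2 (valence 2) → 0 H
  atom 13: N, bond orders sum to 1 (valence 3) → 2 H
  atom 14: aromatic c, 3 neighbours → 0 H
  atom 15: Cl (halogen, monovalent) → 0 H
  atom 16: aromatic c, 3 neighbours → 0 H
  atom 17: O, bond orders sum to 2 (valence 2) → 0 H
  atom 18: C, bond orders sum to 1 (valence 4) → 3 H
Totals → C:9, H:8, Cl:1, F:3, N:2, O:3.
In Hill order: C9H8ClF3N2O3.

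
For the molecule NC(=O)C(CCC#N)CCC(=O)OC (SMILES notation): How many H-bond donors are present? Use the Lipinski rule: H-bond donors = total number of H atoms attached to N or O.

Donors: find every N or O and count the H atoms it carries.
  atom 1 (N): bond orders sum to 1 → 2 H
  atom 3 (O): bond orders sum to 2 → 0 H
  atom 8 (N): bond orders sum to 3 → 0 H
  atom 12 (O): bond orders sum to 2 → 0 H
  atom 13 (O): bond orders sum to 2 → 0 H
Lipinski HBD = 2.

2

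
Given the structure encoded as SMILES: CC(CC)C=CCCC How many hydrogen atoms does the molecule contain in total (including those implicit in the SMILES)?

18

Walk through each heavy atom and fill implicit hydrogens from standard valence (C 4, N 3, O 2, S 2, halogen 1):
  atom 1: C, bond orders sum to 1 (valence 4) → 3 H
  atom 2: C, bond orders sum to 3 (valence 4) → 1 H
  atom 3: C, bond orders sum to 2 (valence 4) → 2 H
  atom 4: C, bond orders sum to 1 (valence 4) → 3 H
  atom 5: C, bond orders sum to 3 (valence 4) → 1 H
  atom 6: C, bond orders sum to 3 (valence 4) → 1 H
  atom 7: C, bond orders sum to 2 (valence 4) → 2 H
  atom 8: C, bond orders sum to 2 (valence 4) → 2 H
  atom 9: C, bond orders sum to 1 (valence 4) → 3 H
Total hydrogens: 18.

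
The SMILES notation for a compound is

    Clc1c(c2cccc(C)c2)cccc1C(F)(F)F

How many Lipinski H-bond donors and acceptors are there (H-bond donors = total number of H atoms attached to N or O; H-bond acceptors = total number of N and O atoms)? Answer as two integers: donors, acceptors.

Donors: find every N or O and count the H atoms it carries.
  (no N or O atoms present)
Lipinski HBD = 0.
Acceptors: N atoms = 0, O atoms = 0 → HBA = 0.

0, 0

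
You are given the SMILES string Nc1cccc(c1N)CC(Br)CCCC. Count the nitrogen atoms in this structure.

2

Scan the SMILES for N atoms (remember two-letter symbols like Cl and Br are single atoms).
Nitrogen count: 2.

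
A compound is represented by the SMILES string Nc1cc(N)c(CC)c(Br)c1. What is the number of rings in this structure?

1

In SMILES, each pair of matching ring-closure digits denotes one ring-closing bond; the number of such bonds equals the number of independent rings.
Ring-closure bonds here: 1.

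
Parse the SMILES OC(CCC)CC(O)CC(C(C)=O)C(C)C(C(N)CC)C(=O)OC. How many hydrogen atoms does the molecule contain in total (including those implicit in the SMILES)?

35

Walk through each heavy atom and fill implicit hydrogens from standard valence (C 4, N 3, O 2, S 2, halogen 1):
  atom 1: O, bond orders sum to 1 (valence 2) → 1 H
  atom 2: C, bond orders sum to 3 (valence 4) → 1 H
  atom 3: C, bond orders sum to 2 (valence 4) → 2 H
  atom 4: C, bond orders sum to 2 (valence 4) → 2 H
  atom 5: C, bond orders sum to 1 (valence 4) → 3 H
  atom 6: C, bond orders sum to 2 (valence 4) → 2 H
  atom 7: C, bond orders sum to 3 (valence 4) → 1 H
  atom 8: O, bond orders sum to 1 (valence 2) → 1 H
  atom 9: C, bond orders sum to 2 (valence 4) → 2 H
  atom 10: C, bond orders sum to 3 (valence 4) → 1 H
  atom 11: C, bond orders sum to 4 (valence 4) → 0 H
  atom 12: C, bond orders sum to 1 (valence 4) → 3 H
  atom 13: O, bond orders sum to 2 (valence 2) → 0 H
  atom 14: C, bond orders sum to 3 (valence 4) → 1 H
  atom 15: C, bond orders sum to 1 (valence 4) → 3 H
  atom 16: C, bond orders sum to 3 (valence 4) → 1 H
  atom 17: C, bond orders sum to 3 (valence 4) → 1 H
  atom 18: N, bond orders sum to 1 (valence 3) → 2 H
  atom 19: C, bond orders sum to 2 (valence 4) → 2 H
  atom 20: C, bond orders sum to 1 (valence 4) → 3 H
  atom 21: C, bond orders sum to 4 (valence 4) → 0 H
  atom 22: O, bond orders sum to 2 (valence 2) → 0 H
  atom 23: O, bond orders sum to 2 (valence 2) → 0 H
  atom 24: C, bond orders sum to 1 (valence 4) → 3 H
Total hydrogens: 35.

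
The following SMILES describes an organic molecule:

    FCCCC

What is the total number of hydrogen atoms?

9

Walk through each heavy atom and fill implicit hydrogens from standard valence (C 4, N 3, O 2, S 2, halogen 1):
  atom 1: F (halogen, monovalent) → 0 H
  atom 2: C, bond orders sum to 2 (valence 4) → 2 H
  atom 3: C, bond orders sum to 2 (valence 4) → 2 H
  atom 4: C, bond orders sum to 2 (valence 4) → 2 H
  atom 5: C, bond orders sum to 1 (valence 4) → 3 H
Total hydrogens: 9.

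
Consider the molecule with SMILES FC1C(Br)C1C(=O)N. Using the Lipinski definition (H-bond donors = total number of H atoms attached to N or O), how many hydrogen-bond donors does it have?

Donors: find every N or O and count the H atoms it carries.
  atom 7 (O): bond orders sum to 2 → 0 H
  atom 8 (N): bond orders sum to 1 → 2 H
Lipinski HBD = 2.

2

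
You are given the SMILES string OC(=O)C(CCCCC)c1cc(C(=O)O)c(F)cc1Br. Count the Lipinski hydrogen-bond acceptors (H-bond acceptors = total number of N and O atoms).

4

N atoms: 0; O atoms: 4.
Lipinski HBA = 0 + 4 = 4.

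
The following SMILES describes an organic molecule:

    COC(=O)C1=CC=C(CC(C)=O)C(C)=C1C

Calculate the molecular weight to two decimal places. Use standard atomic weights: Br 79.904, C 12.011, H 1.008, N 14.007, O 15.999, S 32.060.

220.27 g/mol

First, the molecular formula is C13H16O3 (counting implicit H from valence).
  C: 13 × 12.011 = 156.143
  H: 16 × 1.008 = 16.128
  O: 3 × 15.999 = 47.997
Sum: 13×12.011 + 16×1.008 + 3×15.999 = 220.268 → 220.27 g/mol.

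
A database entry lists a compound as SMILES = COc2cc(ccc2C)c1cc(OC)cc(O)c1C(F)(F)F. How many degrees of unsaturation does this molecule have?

Molecular formula: C16H15F3O3.
DoU = (2C + 2 + N − H − X) / 2, where X is the halogen count and O/S are ignored.
    = (2·16 + 2 + 0 − 15 − 3) / 2 = 16 / 2 = 8.

8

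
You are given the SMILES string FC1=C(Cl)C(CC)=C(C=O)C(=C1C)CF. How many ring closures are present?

1

In SMILES, each pair of matching ring-closure digits denotes one ring-closing bond; the number of such bonds equals the number of independent rings.
Ring-closure bonds here: 1.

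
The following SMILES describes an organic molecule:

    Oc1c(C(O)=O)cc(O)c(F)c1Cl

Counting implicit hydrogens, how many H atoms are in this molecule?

Walk through each heavy atom and fill implicit hydrogens from standard valence (C 4, N 3, O 2, S 2, halogen 1); for lowercase aromatic atoms, an aromatic c carries 1 H when it has two neighbours and 0 H with three, and aromatic n carries 0 H:
  atom 1: O, bond orders sum to 1 (valence 2) → 1 H
  atom 2: aromatic c, 3 neighbours → 0 H
  atom 3: aromatic c, 3 neighbours → 0 H
  atom 4: C, bond orders sum to 4 (valence 4) → 0 H
  atom 5: O, bond orders sum to 1 (valence 2) → 1 H
  atom 6: O, bond orders sum to 2 (valence 2) → 0 H
  atom 7: aromatic c, 2 neighbours → 1 H
  atom 8: aromatic c, 3 neighbours → 0 H
  atom 9: O, bond orders sum to 1 (valence 2) → 1 H
  atom 10: aromatic c, 3 neighbours → 0 H
  atom 11: F (halogen, monovalent) → 0 H
  atom 12: aromatic c, 3 neighbours → 0 H
  atom 13: Cl (halogen, monovalent) → 0 H
Total hydrogens: 4.

4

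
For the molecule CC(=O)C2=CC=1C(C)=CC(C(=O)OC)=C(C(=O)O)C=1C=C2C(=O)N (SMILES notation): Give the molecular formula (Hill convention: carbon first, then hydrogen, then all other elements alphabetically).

C17H15NO6

Walk through each heavy atom and fill implicit hydrogens from standard valence (C 4, N 3, O 2, S 2, halogen 1):
  atom 1: C, bond orders sum to 1 (valence 4) → 3 H
  atom 2: C, bond orders sum to 4 (valence 4) → 0 H
  atom 3: O, bond orders sum to 2 (valence 2) → 0 H
  atom 4: C, bond orders sum to 4 (valence 4) → 0 H
  atom 5: C, bond orders sum to 3 (valence 4) → 1 H
  atom 6: C, bond orders sum to 4 (valence 4) → 0 H
  atom 7: C, bond orders sum to 4 (valence 4) → 0 H
  atom 8: C, bond orders sum to 1 (valence 4) → 3 H
  atom 9: C, bond orders sum to 3 (valence 4) → 1 H
  atom 10: C, bond orders sum to 4 (valence 4) → 0 H
  atom 11: C, bond orders sum to 4 (valence 4) → 0 H
  atom 12: O, bond orders sum to 2 (valence 2) → 0 H
  atom 13: O, bond orders sum to 2 (valence 2) → 0 H
  atom 14: C, bond orders sum to 1 (valence 4) → 3 H
  atom 15: C, bond orders sum to 4 (valence 4) → 0 H
  atom 16: C, bond orders sum to 4 (valence 4) → 0 H
  atom 17: O, bond orders sum to 2 (valence 2) → 0 H
  atom 18: O, bond orders sum to 1 (valence 2) → 1 H
  atom 19: C, bond orders sum to 4 (valence 4) → 0 H
  atom 20: C, bond orders sum to 3 (valence 4) → 1 H
  atom 21: C, bond orders sum to 4 (valence 4) → 0 H
  atom 22: C, bond orders sum to 4 (valence 4) → 0 H
  atom 23: O, bond orders sum to 2 (valence 2) → 0 H
  atom 24: N, bond orders sum to 1 (valence 3) → 2 H
Totals → C:17, H:15, N:1, O:6.
In Hill order: C17H15NO6.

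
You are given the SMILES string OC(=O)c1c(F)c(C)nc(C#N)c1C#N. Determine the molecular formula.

C9H4FN3O2

Walk through each heavy atom and fill implicit hydrogens from standard valence (C 4, N 3, O 2, S 2, halogen 1); for lowercase aromatic atoms, an aromatic c carries 1 H when it has two neighbours and 0 H with three, and aromatic n carries 0 H:
  atom 1: O, bond orders sum to 1 (valence 2) → 1 H
  atom 2: C, bond orders sum to 4 (valence 4) → 0 H
  atom 3: O, bond orders sum to 2 (valence 2) → 0 H
  atom 4: aromatic c, 3 neighbours → 0 H
  atom 5: aromatic c, 3 neighbours → 0 H
  atom 6: F (halogen, monovalent) → 0 H
  atom 7: aromatic c, 3 neighbours → 0 H
  atom 8: C, bond orders sum to 1 (valence 4) → 3 H
  atom 9: aromatic n, 2 neighbours → 0 H
  atom 10: aromatic c, 3 neighbours → 0 H
  atom 11: C, bond orders sum to 4 (valence 4) → 0 H
  atom 12: N, bond orders sum to 3 (valence 3) → 0 H
  atom 13: aromatic c, 3 neighbours → 0 H
  atom 14: C, bond orders sum to 4 (valence 4) → 0 H
  atom 15: N, bond orders sum to 3 (valence 3) → 0 H
Totals → C:9, H:4, F:1, N:3, O:2.
In Hill order: C9H4FN3O2.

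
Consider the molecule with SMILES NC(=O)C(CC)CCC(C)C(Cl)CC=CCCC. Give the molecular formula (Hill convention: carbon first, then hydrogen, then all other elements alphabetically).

Walk through each heavy atom and fill implicit hydrogens from standard valence (C 4, N 3, O 2, S 2, halogen 1):
  atom 1: N, bond orders sum to 1 (valence 3) → 2 H
  atom 2: C, bond orders sum to 4 (valence 4) → 0 H
  atom 3: O, bond orders sum to 2 (valence 2) → 0 H
  atom 4: C, bond orders sum to 3 (valence 4) → 1 H
  atom 5: C, bond orders sum to 2 (valence 4) → 2 H
  atom 6: C, bond orders sum to 1 (valence 4) → 3 H
  atom 7: C, bond orders sum to 2 (valence 4) → 2 H
  atom 8: C, bond orders sum to 2 (valence 4) → 2 H
  atom 9: C, bond orders sum to 3 (valence 4) → 1 H
  atom 10: C, bond orders sum to 1 (valence 4) → 3 H
  atom 11: C, bond orders sum to 3 (valence 4) → 1 H
  atom 12: Cl (halogen, monovalent) → 0 H
  atom 13: C, bond orders sum to 2 (valence 4) → 2 H
  atom 14: C, bond orders sum to 3 (valence 4) → 1 H
  atom 15: C, bond orders sum to 3 (valence 4) → 1 H
  atom 16: C, bond orders sum to 2 (valence 4) → 2 H
  atom 17: C, bond orders sum to 2 (valence 4) → 2 H
  atom 18: C, bond orders sum to 1 (valence 4) → 3 H
Totals → C:15, H:28, Cl:1, N:1, O:1.

C15H28ClNO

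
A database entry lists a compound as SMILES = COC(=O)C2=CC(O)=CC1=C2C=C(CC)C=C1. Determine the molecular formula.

C14H14O3

Walk through each heavy atom and fill implicit hydrogens from standard valence (C 4, N 3, O 2, S 2, halogen 1):
  atom 1: C, bond orders sum to 1 (valence 4) → 3 H
  atom 2: O, bond orders sum to 2 (valence 2) → 0 H
  atom 3: C, bond orders sum to 4 (valence 4) → 0 H
  atom 4: O, bond orders sum to 2 (valence 2) → 0 H
  atom 5: C, bond orders sum to 4 (valence 4) → 0 H
  atom 6: C, bond orders sum to 3 (valence 4) → 1 H
  atom 7: C, bond orders sum to 4 (valence 4) → 0 H
  atom 8: O, bond orders sum to 1 (valence 2) → 1 H
  atom 9: C, bond orders sum to 3 (valence 4) → 1 H
  atom 10: C, bond orders sum to 4 (valence 4) → 0 H
  atom 11: C, bond orders sum to 4 (valence 4) → 0 H
  atom 12: C, bond orders sum to 3 (valence 4) → 1 H
  atom 13: C, bond orders sum to 4 (valence 4) → 0 H
  atom 14: C, bond orders sum to 2 (valence 4) → 2 H
  atom 15: C, bond orders sum to 1 (valence 4) → 3 H
  atom 16: C, bond orders sum to 3 (valence 4) → 1 H
  atom 17: C, bond orders sum to 3 (valence 4) → 1 H
Totals → C:14, H:14, O:3.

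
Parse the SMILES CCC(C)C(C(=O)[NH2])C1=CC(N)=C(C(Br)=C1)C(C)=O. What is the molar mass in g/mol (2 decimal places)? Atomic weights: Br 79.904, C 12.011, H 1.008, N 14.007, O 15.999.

327.22 g/mol

First, the molecular formula is C14H19BrN2O2 (counting implicit H from valence).
  Br: 1 × 79.904 = 79.904
  C: 14 × 12.011 = 168.154
  H: 19 × 1.008 = 19.152
  N: 2 × 14.007 = 28.014
  O: 2 × 15.999 = 31.998
Sum: 1×79.904 + 14×12.011 + 19×1.008 + 2×14.007 + 2×15.999 = 327.222 → 327.22 g/mol.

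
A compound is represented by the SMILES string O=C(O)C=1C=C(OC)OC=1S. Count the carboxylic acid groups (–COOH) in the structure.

The carboxylic acid motif appears at heavy-atom position 2 in the SMILES.
Other groups present: 1 ether, 1 thiol.
Carboxylic acid count: 1.

1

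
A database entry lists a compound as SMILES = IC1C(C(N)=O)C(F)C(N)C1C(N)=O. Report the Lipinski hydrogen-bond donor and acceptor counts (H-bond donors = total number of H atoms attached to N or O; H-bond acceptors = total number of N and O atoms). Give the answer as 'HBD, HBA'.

6, 5

Donors: find every N or O and count the H atoms it carries.
  atom 5 (N): bond orders sum to 1 → 2 H
  atom 6 (O): bond orders sum to 2 → 0 H
  atom 10 (N): bond orders sum to 1 → 2 H
  atom 13 (N): bond orders sum to 1 → 2 H
  atom 14 (O): bond orders sum to 2 → 0 H
Lipinski HBD = 6.
Acceptors: N atoms = 3, O atoms = 2 → HBA = 5.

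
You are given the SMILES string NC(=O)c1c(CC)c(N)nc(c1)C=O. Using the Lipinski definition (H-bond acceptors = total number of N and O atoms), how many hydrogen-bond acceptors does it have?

5

N atoms: 3; O atoms: 2.
Lipinski HBA = 3 + 2 = 5.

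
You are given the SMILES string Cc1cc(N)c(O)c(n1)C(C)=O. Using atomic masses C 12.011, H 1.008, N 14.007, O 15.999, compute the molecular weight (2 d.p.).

166.18 g/mol

First, the molecular formula is C8H10N2O2 (counting implicit H from valence).
  C: 8 × 12.011 = 96.088
  H: 10 × 1.008 = 10.080
  N: 2 × 14.007 = 28.014
  O: 2 × 15.999 = 31.998
Sum: 8×12.011 + 10×1.008 + 2×14.007 + 2×15.999 = 166.180 → 166.18 g/mol.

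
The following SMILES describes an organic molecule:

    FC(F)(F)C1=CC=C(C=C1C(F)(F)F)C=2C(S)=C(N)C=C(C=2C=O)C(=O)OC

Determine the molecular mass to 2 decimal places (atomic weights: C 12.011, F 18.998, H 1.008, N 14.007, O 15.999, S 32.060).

423.33 g/mol

First, the molecular formula is C17H11F6NO3S (counting implicit H from valence).
  C: 17 × 12.011 = 204.187
  F: 6 × 18.998 = 113.988
  H: 11 × 1.008 = 11.088
  N: 1 × 14.007 = 14.007
  O: 3 × 15.999 = 47.997
  S: 1 × 32.060 = 32.060
Sum: 17×12.011 + 6×18.998 + 11×1.008 + 1×14.007 + 3×15.999 + 1×32.060 = 423.327 → 423.33 g/mol.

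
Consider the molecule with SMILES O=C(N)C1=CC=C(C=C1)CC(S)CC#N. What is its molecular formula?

C11H12N2OS

Walk through each heavy atom and fill implicit hydrogens from standard valence (C 4, N 3, O 2, S 2, halogen 1):
  atom 1: O, bond orders sum to 2 (valence 2) → 0 H
  atom 2: C, bond orders sum to 4 (valence 4) → 0 H
  atom 3: N, bond orders sum to 1 (valence 3) → 2 H
  atom 4: C, bond orders sum to 4 (valence 4) → 0 H
  atom 5: C, bond orders sum to 3 (valence 4) → 1 H
  atom 6: C, bond orders sum to 3 (valence 4) → 1 H
  atom 7: C, bond orders sum to 4 (valence 4) → 0 H
  atom 8: C, bond orders sum to 3 (valence 4) → 1 H
  atom 9: C, bond orders sum to 3 (valence 4) → 1 H
  atom 10: C, bond orders sum to 2 (valence 4) → 2 H
  atom 11: C, bond orders sum to 3 (valence 4) → 1 H
  atom 12: S, bond orders sum to 1 (valence 2) → 1 H
  atom 13: C, bond orders sum to 2 (valence 4) → 2 H
  atom 14: C, bond orders sum to 4 (valence 4) → 0 H
  atom 15: N, bond orders sum to 3 (valence 3) → 0 H
Totals → C:11, H:12, N:2, O:1, S:1.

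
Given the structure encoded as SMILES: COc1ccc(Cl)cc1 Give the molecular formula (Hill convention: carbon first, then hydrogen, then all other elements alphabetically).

Walk through each heavy atom and fill implicit hydrogens from standard valence (C 4, N 3, O 2, S 2, halogen 1); for lowercase aromatic atoms, an aromatic c carries 1 H when it has two neighbours and 0 H with three, and aromatic n carries 0 H:
  atom 1: C, bond orders sum to 1 (valence 4) → 3 H
  atom 2: O, bond orders sum to 2 (valence 2) → 0 H
  atom 3: aromatic c, 3 neighbours → 0 H
  atom 4: aromatic c, 2 neighbours → 1 H
  atom 5: aromatic c, 2 neighbours → 1 H
  atom 6: aromatic c, 3 neighbours → 0 H
  atom 7: Cl (halogen, monovalent) → 0 H
  atom 8: aromatic c, 2 neighbours → 1 H
  atom 9: aromatic c, 2 neighbours → 1 H
Totals → C:7, H:7, Cl:1, O:1.

C7H7ClO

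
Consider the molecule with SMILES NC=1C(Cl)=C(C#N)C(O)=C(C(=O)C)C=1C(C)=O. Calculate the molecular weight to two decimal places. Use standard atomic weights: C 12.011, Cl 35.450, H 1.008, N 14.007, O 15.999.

252.65 g/mol

First, the molecular formula is C11H9ClN2O3 (counting implicit H from valence).
  C: 11 × 12.011 = 132.121
  Cl: 1 × 35.450 = 35.450
  H: 9 × 1.008 = 9.072
  N: 2 × 14.007 = 28.014
  O: 3 × 15.999 = 47.997
Sum: 11×12.011 + 1×35.450 + 9×1.008 + 2×14.007 + 3×15.999 = 252.654 → 252.65 g/mol.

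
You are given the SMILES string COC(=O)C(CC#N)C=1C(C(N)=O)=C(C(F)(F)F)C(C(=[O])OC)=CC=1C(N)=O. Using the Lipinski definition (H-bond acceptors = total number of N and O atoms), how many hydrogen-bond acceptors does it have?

9

N atoms: 3; O atoms: 6.
Lipinski HBA = 3 + 6 = 9.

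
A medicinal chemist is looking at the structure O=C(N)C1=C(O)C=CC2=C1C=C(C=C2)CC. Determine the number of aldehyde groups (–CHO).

0

Scan the SMILES for the aldehyde motif — none present.
Groups that are present: 1 amide, 1 hydroxyl.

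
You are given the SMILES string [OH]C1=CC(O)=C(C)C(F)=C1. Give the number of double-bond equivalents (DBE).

Molecular formula: C7H7FO2.
DoU = (2C + 2 + N − H − X) / 2, where X is the halogen count and O/S are ignored.
    = (2·7 + 2 + 0 − 7 − 1) / 2 = 8 / 2 = 4.

4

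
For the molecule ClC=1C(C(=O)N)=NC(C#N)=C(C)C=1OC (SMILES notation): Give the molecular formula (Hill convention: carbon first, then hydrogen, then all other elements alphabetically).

Walk through each heavy atom and fill implicit hydrogens from standard valence (C 4, N 3, O 2, S 2, halogen 1):
  atom 1: Cl (halogen, monovalent) → 0 H
  atom 2: C, bond orders sum to 4 (valence 4) → 0 H
  atom 3: C, bond orders sum to 4 (valence 4) → 0 H
  atom 4: C, bond orders sum to 4 (valence 4) → 0 H
  atom 5: O, bond orders sum to 2 (valence 2) → 0 H
  atom 6: N, bond orders sum to 1 (valence 3) → 2 H
  atom 7: N, bond orders sum to 3 (valence 3) → 0 H
  atom 8: C, bond orders sum to 4 (valence 4) → 0 H
  atom 9: C, bond orders sum to 4 (valence 4) → 0 H
  atom 10: N, bond orders sum to 3 (valence 3) → 0 H
  atom 11: C, bond orders sum to 4 (valence 4) → 0 H
  atom 12: C, bond orders sum to 1 (valence 4) → 3 H
  atom 13: C, bond orders sum to 4 (valence 4) → 0 H
  atom 14: O, bond orders sum to 2 (valence 2) → 0 H
  atom 15: C, bond orders sum to 1 (valence 4) → 3 H
Totals → C:9, H:8, Cl:1, N:3, O:2.

C9H8ClN3O2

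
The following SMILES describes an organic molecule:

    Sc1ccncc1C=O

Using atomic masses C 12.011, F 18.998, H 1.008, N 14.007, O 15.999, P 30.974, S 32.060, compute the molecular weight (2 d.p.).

First, the molecular formula is C6H5NOS (counting implicit H from valence).
  C: 6 × 12.011 = 72.066
  H: 5 × 1.008 = 5.040
  N: 1 × 14.007 = 14.007
  O: 1 × 15.999 = 15.999
  S: 1 × 32.060 = 32.060
Sum: 6×12.011 + 5×1.008 + 1×14.007 + 1×15.999 + 1×32.060 = 139.172 → 139.17 g/mol.

139.17 g/mol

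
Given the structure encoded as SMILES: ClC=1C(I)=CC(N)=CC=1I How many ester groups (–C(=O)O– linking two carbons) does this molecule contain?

0

Scan the SMILES for the ester motif — none present.
Groups that are present: 1 primary amine.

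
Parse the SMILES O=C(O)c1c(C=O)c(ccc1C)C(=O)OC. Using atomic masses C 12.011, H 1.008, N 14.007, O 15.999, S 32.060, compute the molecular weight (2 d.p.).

222.20 g/mol

First, the molecular formula is C11H10O5 (counting implicit H from valence).
  C: 11 × 12.011 = 132.121
  H: 10 × 1.008 = 10.080
  O: 5 × 15.999 = 79.995
Sum: 11×12.011 + 10×1.008 + 5×15.999 = 222.196 → 222.20 g/mol.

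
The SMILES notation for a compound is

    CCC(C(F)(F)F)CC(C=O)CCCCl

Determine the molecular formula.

Walk through each heavy atom and fill implicit hydrogens from standard valence (C 4, N 3, O 2, S 2, halogen 1):
  atom 1: C, bond orders sum to 1 (valence 4) → 3 H
  atom 2: C, bond orders sum to 2 (valence 4) → 2 H
  atom 3: C, bond orders sum to 3 (valence 4) → 1 H
  atom 4: C, bond orders sum to 4 (valence 4) → 0 H
  atom 5: F (halogen, monovalent) → 0 H
  atom 6: F (halogen, monovalent) → 0 H
  atom 7: F (halogen, monovalent) → 0 H
  atom 8: C, bond orders sum to 2 (valence 4) → 2 H
  atom 9: C, bond orders sum to 3 (valence 4) → 1 H
  atom 10: C, bond orders sum to 3 (valence 4) → 1 H
  atom 11: O, bond orders sum to 2 (valence 2) → 0 H
  atom 12: C, bond orders sum to 2 (valence 4) → 2 H
  atom 13: C, bond orders sum to 2 (valence 4) → 2 H
  atom 14: C, bond orders sum to 2 (valence 4) → 2 H
  atom 15: Cl (halogen, monovalent) → 0 H
Totals → C:10, H:16, Cl:1, F:3, O:1.

C10H16ClF3O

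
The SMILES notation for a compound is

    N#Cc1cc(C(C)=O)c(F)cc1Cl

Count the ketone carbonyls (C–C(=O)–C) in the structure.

The ketone motif appears at heavy-atom position 6 in the SMILES.
Other groups present: 1 nitrile.
Ketone count: 1.

1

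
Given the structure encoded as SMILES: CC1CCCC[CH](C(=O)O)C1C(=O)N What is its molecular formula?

Walk through each heavy atom and fill implicit hydrogens from standard valence (C 4, N 3, O 2, S 2, halogen 1):
  atom 1: C, bond orders sum to 1 (valence 4) → 3 H
  atom 2: C, bond orders sum to 3 (valence 4) → 1 H
  atom 3: C, bond orders sum to 2 (valence 4) → 2 H
  atom 4: C, bond orders sum to 2 (valence 4) → 2 H
  atom 5: C, bond orders sum to 2 (valence 4) → 2 H
  atom 6: C, bond orders sum to 2 (valence 4) → 2 H
  atom 7: C with explicit H count 1
  atom 8: C, bond orders sum to 4 (valence 4) → 0 H
  atom 9: O, bond orders sum to 2 (valence 2) → 0 H
  atom 10: O, bond orders sum to 1 (valence 2) → 1 H
  atom 11: C, bond orders sum to 3 (valence 4) → 1 H
  atom 12: C, bond orders sum to 4 (valence 4) → 0 H
  atom 13: O, bond orders sum to 2 (valence 2) → 0 H
  atom 14: N, bond orders sum to 1 (valence 3) → 2 H
Totals → C:10, H:17, N:1, O:3.

C10H17NO3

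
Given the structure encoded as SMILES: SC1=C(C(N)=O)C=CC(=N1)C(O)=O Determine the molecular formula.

C7H6N2O3S

Walk through each heavy atom and fill implicit hydrogens from standard valence (C 4, N 3, O 2, S 2, halogen 1):
  atom 1: S, bond orders sum to 1 (valence 2) → 1 H
  atom 2: C, bond orders sum to 4 (valence 4) → 0 H
  atom 3: C, bond orders sum to 4 (valence 4) → 0 H
  atom 4: C, bond orders sum to 4 (valence 4) → 0 H
  atom 5: N, bond orders sum to 1 (valence 3) → 2 H
  atom 6: O, bond orders sum to 2 (valence 2) → 0 H
  atom 7: C, bond orders sum to 3 (valence 4) → 1 H
  atom 8: C, bond orders sum to 3 (valence 4) → 1 H
  atom 9: C, bond orders sum to 4 (valence 4) → 0 H
  atom 10: N, bond orders sum to 3 (valence 3) → 0 H
  atom 11: C, bond orders sum to 4 (valence 4) → 0 H
  atom 12: O, bond orders sum to 1 (valence 2) → 1 H
  atom 13: O, bond orders sum to 2 (valence 2) → 0 H
Totals → C:7, H:6, N:2, O:3, S:1.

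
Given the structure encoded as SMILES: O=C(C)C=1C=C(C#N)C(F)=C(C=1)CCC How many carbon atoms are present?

Count every carbon token in the SMILES (each C, including those in ring-closure positions and inside branches).
Carbon count: 12.

12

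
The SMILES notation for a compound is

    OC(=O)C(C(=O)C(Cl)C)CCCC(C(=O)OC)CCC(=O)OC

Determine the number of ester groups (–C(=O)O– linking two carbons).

The ester motif appears at heavy-atom positions 14, 20 in the SMILES.
Other groups present: 1 carboxylic acid, 1 ketone.
Ester count: 2.

2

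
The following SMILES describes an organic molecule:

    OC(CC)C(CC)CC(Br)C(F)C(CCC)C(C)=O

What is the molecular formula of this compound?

C15H28BrFO2

Walk through each heavy atom and fill implicit hydrogens from standard valence (C 4, N 3, O 2, S 2, halogen 1):
  atom 1: O, bond orders sum to 1 (valence 2) → 1 H
  atom 2: C, bond orders sum to 3 (valence 4) → 1 H
  atom 3: C, bond orders sum to 2 (valence 4) → 2 H
  atom 4: C, bond orders sum to 1 (valence 4) → 3 H
  atom 5: C, bond orders sum to 3 (valence 4) → 1 H
  atom 6: C, bond orders sum to 2 (valence 4) → 2 H
  atom 7: C, bond orders sum to 1 (valence 4) → 3 H
  atom 8: C, bond orders sum to 2 (valence 4) → 2 H
  atom 9: C, bond orders sum to 3 (valence 4) → 1 H
  atom 10: Br (halogen, monovalent) → 0 H
  atom 11: C, bond orders sum to 3 (valence 4) → 1 H
  atom 12: F (halogen, monovalent) → 0 H
  atom 13: C, bond orders sum to 3 (valence 4) → 1 H
  atom 14: C, bond orders sum to 2 (valence 4) → 2 H
  atom 15: C, bond orders sum to 2 (valence 4) → 2 H
  atom 16: C, bond orders sum to 1 (valence 4) → 3 H
  atom 17: C, bond orders sum to 4 (valence 4) → 0 H
  atom 18: C, bond orders sum to 1 (valence 4) → 3 H
  atom 19: O, bond orders sum to 2 (valence 2) → 0 H
Totals → C:15, H:28, Br:1, F:1, O:2.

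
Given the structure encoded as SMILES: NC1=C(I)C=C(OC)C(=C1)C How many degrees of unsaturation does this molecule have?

Degree of unsaturation = (number of rings) + (number of π bonds).
Ring closures in the SMILES: 1.
π bonds: 3 double bonds (each 1 DoU) → 3 DoU from unsaturation.
Total DoU = 1 + 3 = 4.

4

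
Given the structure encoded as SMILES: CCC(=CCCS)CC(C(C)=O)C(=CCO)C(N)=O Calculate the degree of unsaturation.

Degree of unsaturation = (number of rings) + (number of π bonds).
Ring closures in the SMILES: 0.
π bonds: 4 double bonds (each 1 DoU) → 4 DoU from unsaturation.
Total DoU = 0 + 4 = 4.

4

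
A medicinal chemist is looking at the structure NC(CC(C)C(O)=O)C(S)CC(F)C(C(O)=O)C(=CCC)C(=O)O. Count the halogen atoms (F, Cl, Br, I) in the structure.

Halogen atoms appear at heavy-atom position 13 (1×F).
Other groups present: 1 alkene, 3 carboxylic acid, 1 primary amine, 1 thiol.
Halogen count: 1.

1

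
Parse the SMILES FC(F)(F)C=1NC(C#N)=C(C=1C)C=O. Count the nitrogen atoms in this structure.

2

Scan the SMILES for N atoms (remember two-letter symbols like Cl and Br are single atoms).
Nitrogen count: 2.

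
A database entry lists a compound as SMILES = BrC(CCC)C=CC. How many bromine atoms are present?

Scan the SMILES for Br atoms (remember two-letter symbols like Cl and Br are single atoms).
Bromine count: 1.

1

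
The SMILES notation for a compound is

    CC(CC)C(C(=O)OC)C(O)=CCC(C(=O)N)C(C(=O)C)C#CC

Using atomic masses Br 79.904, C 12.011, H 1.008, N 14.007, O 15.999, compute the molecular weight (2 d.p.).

337.42 g/mol

First, the molecular formula is C18H27NO5 (counting implicit H from valence).
  C: 18 × 12.011 = 216.198
  H: 27 × 1.008 = 27.216
  N: 1 × 14.007 = 14.007
  O: 5 × 15.999 = 79.995
Sum: 18×12.011 + 27×1.008 + 1×14.007 + 5×15.999 = 337.416 → 337.42 g/mol.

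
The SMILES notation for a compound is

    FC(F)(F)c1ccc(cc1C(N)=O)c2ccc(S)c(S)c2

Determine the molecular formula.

Walk through each heavy atom and fill implicit hydrogens from standard valence (C 4, N 3, O 2, S 2, halogen 1); for lowercase aromatic atoms, an aromatic c carries 1 H when it has two neighbours and 0 H with three, and aromatic n carries 0 H:
  atom 1: F (halogen, monovalent) → 0 H
  atom 2: C, bond orders sum to 4 (valence 4) → 0 H
  atom 3: F (halogen, monovalent) → 0 H
  atom 4: F (halogen, monovalent) → 0 H
  atom 5: aromatic c, 3 neighbours → 0 H
  atom 6: aromatic c, 2 neighbours → 1 H
  atom 7: aromatic c, 2 neighbours → 1 H
  atom 8: aromatic c, 3 neighbours → 0 H
  atom 9: aromatic c, 2 neighbours → 1 H
  atom 10: aromatic c, 3 neighbours → 0 H
  atom 11: C, bond orders sum to 4 (valence 4) → 0 H
  atom 12: N, bond orders sum to 1 (valence 3) → 2 H
  atom 13: O, bond orders sum to 2 (valence 2) → 0 H
  atom 14: aromatic c, 3 neighbours → 0 H
  atom 15: aromatic c, 2 neighbours → 1 H
  atom 16: aromatic c, 2 neighbours → 1 H
  atom 17: aromatic c, 3 neighbours → 0 H
  atom 18: S, bond orders sum to 1 (valence 2) → 1 H
  atom 19: aromatic c, 3 neighbours → 0 H
  atom 20: S, bond orders sum to 1 (valence 2) → 1 H
  atom 21: aromatic c, 2 neighbours → 1 H
Totals → C:14, H:10, F:3, N:1, O:1, S:2.

C14H10F3NOS2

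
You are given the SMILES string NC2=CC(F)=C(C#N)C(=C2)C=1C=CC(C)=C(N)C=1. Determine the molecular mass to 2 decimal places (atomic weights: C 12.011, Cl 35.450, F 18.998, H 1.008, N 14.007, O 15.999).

First, the molecular formula is C14H12FN3 (counting implicit H from valence).
  C: 14 × 12.011 = 168.154
  F: 1 × 18.998 = 18.998
  H: 12 × 1.008 = 12.096
  N: 3 × 14.007 = 42.021
Sum: 14×12.011 + 1×18.998 + 12×1.008 + 3×14.007 = 241.269 → 241.27 g/mol.

241.27 g/mol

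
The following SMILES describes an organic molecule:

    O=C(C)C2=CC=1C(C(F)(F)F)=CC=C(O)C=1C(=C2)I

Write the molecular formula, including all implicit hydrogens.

Walk through each heavy atom and fill implicit hydrogens from standard valence (C 4, N 3, O 2, S 2, halogen 1):
  atom 1: O, bond orders sum to 2 (valence 2) → 0 H
  atom 2: C, bond orders sum to 4 (valence 4) → 0 H
  atom 3: C, bond orders sum to 1 (valence 4) → 3 H
  atom 4: C, bond orders sum to 4 (valence 4) → 0 H
  atom 5: C, bond orders sum to 3 (valence 4) → 1 H
  atom 6: C, bond orders sum to 4 (valence 4) → 0 H
  atom 7: C, bond orders sum to 4 (valence 4) → 0 H
  atom 8: C, bond orders sum to 4 (valence 4) → 0 H
  atom 9: F (halogen, monovalent) → 0 H
  atom 10: F (halogen, monovalent) → 0 H
  atom 11: F (halogen, monovalent) → 0 H
  atom 12: C, bond orders sum to 3 (valence 4) → 1 H
  atom 13: C, bond orders sum to 3 (valence 4) → 1 H
  atom 14: C, bond orders sum to 4 (valence 4) → 0 H
  atom 15: O, bond orders sum to 1 (valence 2) → 1 H
  atom 16: C, bond orders sum to 4 (valence 4) → 0 H
  atom 17: C, bond orders sum to 4 (valence 4) → 0 H
  atom 18: C, bond orders sum to 3 (valence 4) → 1 H
  atom 19: I (halogen, monovalent) → 0 H
Totals → C:13, H:8, F:3, I:1, O:2.
In Hill order: C13H8F3IO2.

C13H8F3IO2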